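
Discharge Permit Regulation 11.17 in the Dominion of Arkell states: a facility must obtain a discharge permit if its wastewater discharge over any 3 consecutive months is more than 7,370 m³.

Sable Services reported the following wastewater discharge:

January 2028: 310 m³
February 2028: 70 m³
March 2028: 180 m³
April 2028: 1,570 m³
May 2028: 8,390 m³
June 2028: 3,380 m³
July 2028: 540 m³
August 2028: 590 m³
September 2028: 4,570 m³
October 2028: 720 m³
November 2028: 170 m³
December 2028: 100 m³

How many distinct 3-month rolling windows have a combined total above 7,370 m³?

3

January 2028–March 2028: 310 m³ + 70 m³ + 180 m³ = 560 m³ (under)
February 2028–April 2028: 70 m³ + 180 m³ + 1,570 m³ = 1,820 m³ (under)
March 2028–May 2028: 180 m³ + 1,570 m³ + 8,390 m³ = 10,140 m³ (over)
April 2028–June 2028: 1,570 m³ + 8,390 m³ + 3,380 m³ = 13,340 m³ (over)
May 2028–July 2028: 8,390 m³ + 3,380 m³ + 540 m³ = 12,310 m³ (over)
June 2028–August 2028: 3,380 m³ + 540 m³ + 590 m³ = 4,510 m³ (under)
July 2028–September 2028: 540 m³ + 590 m³ + 4,570 m³ = 5,700 m³ (under)
August 2028–October 2028: 590 m³ + 4,570 m³ + 720 m³ = 5,880 m³ (under)
September 2028–November 2028: 4,570 m³ + 720 m³ + 170 m³ = 5,460 m³ (under)
October 2028–December 2028: 720 m³ + 170 m³ + 100 m³ = 990 m³ (under)
3 windows exceed the threshold.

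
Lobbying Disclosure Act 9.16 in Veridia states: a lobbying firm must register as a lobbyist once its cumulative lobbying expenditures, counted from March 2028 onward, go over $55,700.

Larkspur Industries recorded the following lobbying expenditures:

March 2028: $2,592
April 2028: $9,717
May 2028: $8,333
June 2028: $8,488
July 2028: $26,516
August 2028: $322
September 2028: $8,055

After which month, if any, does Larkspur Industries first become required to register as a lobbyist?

August 2028

Through March 2028: $2,592
Through April 2028: $12,309
Through May 2028: $20,642
Through June 2028: $29,130
Through July 2028: $55,646
Through August 2028: $55,968 ← exceeds threshold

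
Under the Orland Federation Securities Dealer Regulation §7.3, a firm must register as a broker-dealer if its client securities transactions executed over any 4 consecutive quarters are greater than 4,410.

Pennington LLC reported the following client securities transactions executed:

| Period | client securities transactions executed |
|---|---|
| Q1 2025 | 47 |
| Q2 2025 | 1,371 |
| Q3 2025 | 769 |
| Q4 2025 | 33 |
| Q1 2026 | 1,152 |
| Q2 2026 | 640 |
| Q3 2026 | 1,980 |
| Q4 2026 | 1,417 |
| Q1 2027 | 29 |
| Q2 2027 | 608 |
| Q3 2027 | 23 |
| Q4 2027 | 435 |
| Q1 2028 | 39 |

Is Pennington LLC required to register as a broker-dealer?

Q1 2025–Q4 2025: 47 + 1,371 + 769 + 33 = 2,220 (under)
Q2 2025–Q1 2026: 1,371 + 769 + 33 + 1,152 = 3,325 (under)
Q3 2025–Q2 2026: 769 + 33 + 1,152 + 640 = 2,594 (under)
Q4 2025–Q3 2026: 33 + 1,152 + 640 + 1,980 = 3,805 (under)
Q1 2026–Q4 2026: 1,152 + 640 + 1,980 + 1,417 = 5,189 (over)
Q2 2026–Q1 2027: 640 + 1,980 + 1,417 + 29 = 4,066 (under)
Q3 2026–Q2 2027: 1,980 + 1,417 + 29 + 608 = 4,034 (under)
Q4 2026–Q3 2027: 1,417 + 29 + 608 + 23 = 2,077 (under)
Q1 2027–Q4 2027: 29 + 608 + 23 + 435 = 1,095 (under)
Q2 2027–Q1 2028: 608 + 23 + 435 + 39 = 1,105 (under)
At least one window exceeds 4,410.

Yes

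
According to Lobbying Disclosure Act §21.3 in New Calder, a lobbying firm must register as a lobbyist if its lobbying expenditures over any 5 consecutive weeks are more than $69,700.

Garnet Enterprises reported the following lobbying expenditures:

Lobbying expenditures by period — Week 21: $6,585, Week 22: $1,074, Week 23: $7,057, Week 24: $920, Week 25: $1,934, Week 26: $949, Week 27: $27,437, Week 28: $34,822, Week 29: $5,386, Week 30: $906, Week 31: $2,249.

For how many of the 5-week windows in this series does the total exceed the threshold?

2

Week 21–Week 25: $6,585 + $1,074 + $7,057 + $920 + $1,934 = $17,570 (under)
Week 22–Week 26: $1,074 + $7,057 + $920 + $1,934 + $949 = $11,934 (under)
Week 23–Week 27: $7,057 + $920 + $1,934 + $949 + $27,437 = $38,297 (under)
Week 24–Week 28: $920 + $1,934 + $949 + $27,437 + $34,822 = $66,062 (under)
Week 25–Week 29: $1,934 + $949 + $27,437 + $34,822 + $5,386 = $70,528 (over)
Week 26–Week 30: $949 + $27,437 + $34,822 + $5,386 + $906 = $69,500 (under)
Week 27–Week 31: $27,437 + $34,822 + $5,386 + $906 + $2,249 = $70,800 (over)
2 windows exceed the threshold.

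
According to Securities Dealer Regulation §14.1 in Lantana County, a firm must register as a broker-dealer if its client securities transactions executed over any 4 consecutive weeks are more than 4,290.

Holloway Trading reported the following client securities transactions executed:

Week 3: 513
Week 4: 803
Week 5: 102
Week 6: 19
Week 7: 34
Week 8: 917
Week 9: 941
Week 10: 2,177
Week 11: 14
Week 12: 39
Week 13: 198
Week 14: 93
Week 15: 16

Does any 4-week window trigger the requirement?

Week 3–Week 6: 513 + 803 + 102 + 19 = 1,437 (under)
Week 4–Week 7: 803 + 102 + 19 + 34 = 958 (under)
Week 5–Week 8: 102 + 19 + 34 + 917 = 1,072 (under)
Week 6–Week 9: 19 + 34 + 917 + 941 = 1,911 (under)
Week 7–Week 10: 34 + 917 + 941 + 2,177 = 4,069 (under)
Week 8–Week 11: 917 + 941 + 2,177 + 14 = 4,049 (under)
Week 9–Week 12: 941 + 2,177 + 14 + 39 = 3,171 (under)
Week 10–Week 13: 2,177 + 14 + 39 + 198 = 2,428 (under)
Week 11–Week 14: 14 + 39 + 198 + 93 = 344 (under)
Week 12–Week 15: 39 + 198 + 93 + 16 = 346 (under)
No window exceeds 4,290.

No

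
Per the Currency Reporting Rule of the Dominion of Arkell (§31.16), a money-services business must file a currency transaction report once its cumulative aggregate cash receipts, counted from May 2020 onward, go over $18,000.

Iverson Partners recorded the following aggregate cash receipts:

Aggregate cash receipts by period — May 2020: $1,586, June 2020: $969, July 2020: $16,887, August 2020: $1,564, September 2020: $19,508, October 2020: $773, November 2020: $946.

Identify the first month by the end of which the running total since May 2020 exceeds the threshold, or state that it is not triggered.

Through May 2020: $1,586
Through June 2020: $2,555
Through July 2020: $19,442 ← exceeds threshold

July 2020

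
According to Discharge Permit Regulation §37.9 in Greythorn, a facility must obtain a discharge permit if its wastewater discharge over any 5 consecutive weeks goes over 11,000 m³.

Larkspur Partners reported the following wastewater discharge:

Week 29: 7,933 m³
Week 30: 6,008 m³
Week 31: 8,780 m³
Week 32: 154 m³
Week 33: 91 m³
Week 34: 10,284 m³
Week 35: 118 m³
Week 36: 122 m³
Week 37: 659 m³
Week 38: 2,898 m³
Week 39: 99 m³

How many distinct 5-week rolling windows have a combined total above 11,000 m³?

Week 29–Week 33: 7,933 m³ + 6,008 m³ + 8,780 m³ + 154 m³ + 91 m³ = 22,966 m³ (over)
Week 30–Week 34: 6,008 m³ + 8,780 m³ + 154 m³ + 91 m³ + 10,284 m³ = 25,317 m³ (over)
Week 31–Week 35: 8,780 m³ + 154 m³ + 91 m³ + 10,284 m³ + 118 m³ = 19,427 m³ (over)
Week 32–Week 36: 154 m³ + 91 m³ + 10,284 m³ + 118 m³ + 122 m³ = 10,769 m³ (under)
Week 33–Week 37: 91 m³ + 10,284 m³ + 118 m³ + 122 m³ + 659 m³ = 11,274 m³ (over)
Week 34–Week 38: 10,284 m³ + 118 m³ + 122 m³ + 659 m³ + 2,898 m³ = 14,081 m³ (over)
Week 35–Week 39: 118 m³ + 122 m³ + 659 m³ + 2,898 m³ + 99 m³ = 3,896 m³ (under)
5 windows exceed the threshold.

5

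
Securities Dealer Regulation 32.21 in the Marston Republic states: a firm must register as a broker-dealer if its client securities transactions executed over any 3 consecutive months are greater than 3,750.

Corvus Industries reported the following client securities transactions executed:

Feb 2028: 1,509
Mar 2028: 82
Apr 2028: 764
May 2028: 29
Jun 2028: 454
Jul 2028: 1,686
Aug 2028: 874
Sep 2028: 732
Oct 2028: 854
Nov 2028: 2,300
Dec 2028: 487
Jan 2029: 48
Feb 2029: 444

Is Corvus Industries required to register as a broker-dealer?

Yes

Feb 2028–Apr 2028: 1,509 + 82 + 764 = 2,355 (under)
Mar 2028–May 2028: 82 + 764 + 29 = 875 (under)
Apr 2028–Jun 2028: 764 + 29 + 454 = 1,247 (under)
May 2028–Jul 2028: 29 + 454 + 1,686 = 2,169 (under)
Jun 2028–Aug 2028: 454 + 1,686 + 874 = 3,014 (under)
Jul 2028–Sep 2028: 1,686 + 874 + 732 = 3,292 (under)
Aug 2028–Oct 2028: 874 + 732 + 854 = 2,460 (under)
Sep 2028–Nov 2028: 732 + 854 + 2,300 = 3,886 (over)
Oct 2028–Dec 2028: 854 + 2,300 + 487 = 3,641 (under)
Nov 2028–Jan 2029: 2,300 + 487 + 48 = 2,835 (under)
Dec 2028–Feb 2029: 487 + 48 + 444 = 979 (under)
At least one window exceeds 3,750.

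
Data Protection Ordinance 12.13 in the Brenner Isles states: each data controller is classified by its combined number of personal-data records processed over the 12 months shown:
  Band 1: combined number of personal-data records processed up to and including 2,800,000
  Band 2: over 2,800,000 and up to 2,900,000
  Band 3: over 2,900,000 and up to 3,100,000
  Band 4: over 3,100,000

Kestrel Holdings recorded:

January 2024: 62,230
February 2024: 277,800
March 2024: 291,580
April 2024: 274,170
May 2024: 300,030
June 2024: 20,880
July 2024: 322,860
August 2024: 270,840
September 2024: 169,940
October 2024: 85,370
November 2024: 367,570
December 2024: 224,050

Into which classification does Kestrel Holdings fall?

Combined number of personal-data records processed: 62,230 + 277,800 + 291,580 + 274,170 + 300,030 + 20,880 + 322,860 + 270,840 + 169,940 + 85,370 + 367,570 + 224,050 = 2,667,320.
2,667,320 ≤ 2,800,000, so Band 1 applies.

Band 1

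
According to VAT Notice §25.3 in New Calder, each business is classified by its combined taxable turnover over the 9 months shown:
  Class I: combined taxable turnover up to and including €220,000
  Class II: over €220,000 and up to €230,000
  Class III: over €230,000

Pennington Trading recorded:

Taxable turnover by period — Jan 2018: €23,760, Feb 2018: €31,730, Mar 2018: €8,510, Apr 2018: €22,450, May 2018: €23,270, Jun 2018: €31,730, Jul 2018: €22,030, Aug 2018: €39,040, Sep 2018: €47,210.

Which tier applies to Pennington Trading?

Combined taxable turnover: €23,760 + €31,730 + €8,510 + €22,450 + €23,270 + €31,730 + €22,030 + €39,040 + €47,210 = €249,730.
€249,730 > €230,000, so Class III applies.

Class III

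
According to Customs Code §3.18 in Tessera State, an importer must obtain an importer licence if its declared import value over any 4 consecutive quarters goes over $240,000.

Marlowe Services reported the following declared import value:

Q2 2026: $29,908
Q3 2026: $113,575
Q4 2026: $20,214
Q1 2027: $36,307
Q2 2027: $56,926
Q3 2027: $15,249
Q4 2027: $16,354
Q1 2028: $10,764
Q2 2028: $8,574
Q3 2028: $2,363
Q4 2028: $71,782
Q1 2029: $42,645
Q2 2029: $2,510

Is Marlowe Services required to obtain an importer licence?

No

Q2 2026–Q1 2027: $29,908 + $113,575 + $20,214 + $36,307 = $200,004 (under)
Q3 2026–Q2 2027: $113,575 + $20,214 + $36,307 + $56,926 = $227,022 (under)
Q4 2026–Q3 2027: $20,214 + $36,307 + $56,926 + $15,249 = $128,696 (under)
Q1 2027–Q4 2027: $36,307 + $56,926 + $15,249 + $16,354 = $124,836 (under)
Q2 2027–Q1 2028: $56,926 + $15,249 + $16,354 + $10,764 = $99,293 (under)
Q3 2027–Q2 2028: $15,249 + $16,354 + $10,764 + $8,574 = $50,941 (under)
Q4 2027–Q3 2028: $16,354 + $10,764 + $8,574 + $2,363 = $38,055 (under)
Q1 2028–Q4 2028: $10,764 + $8,574 + $2,363 + $71,782 = $93,483 (under)
Q2 2028–Q1 2029: $8,574 + $2,363 + $71,782 + $42,645 = $125,364 (under)
Q3 2028–Q2 2029: $2,363 + $71,782 + $42,645 + $2,510 = $119,300 (under)
No window exceeds $240,000.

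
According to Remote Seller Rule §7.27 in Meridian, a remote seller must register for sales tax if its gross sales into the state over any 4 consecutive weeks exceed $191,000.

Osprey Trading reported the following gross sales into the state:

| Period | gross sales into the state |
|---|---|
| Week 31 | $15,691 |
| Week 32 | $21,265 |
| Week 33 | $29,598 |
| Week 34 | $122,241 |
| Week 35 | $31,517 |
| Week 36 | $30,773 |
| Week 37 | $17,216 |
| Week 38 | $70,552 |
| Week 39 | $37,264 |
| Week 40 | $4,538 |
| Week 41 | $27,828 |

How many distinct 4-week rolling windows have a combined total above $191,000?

Week 31–Week 34: $15,691 + $21,265 + $29,598 + $122,241 = $188,795 (under)
Week 32–Week 35: $21,265 + $29,598 + $122,241 + $31,517 = $204,621 (over)
Week 33–Week 36: $29,598 + $122,241 + $31,517 + $30,773 = $214,129 (over)
Week 34–Week 37: $122,241 + $31,517 + $30,773 + $17,216 = $201,747 (over)
Week 35–Week 38: $31,517 + $30,773 + $17,216 + $70,552 = $150,058 (under)
Week 36–Week 39: $30,773 + $17,216 + $70,552 + $37,264 = $155,805 (under)
Week 37–Week 40: $17,216 + $70,552 + $37,264 + $4,538 = $129,570 (under)
Week 38–Week 41: $70,552 + $37,264 + $4,538 + $27,828 = $140,182 (under)
3 windows exceed the threshold.

3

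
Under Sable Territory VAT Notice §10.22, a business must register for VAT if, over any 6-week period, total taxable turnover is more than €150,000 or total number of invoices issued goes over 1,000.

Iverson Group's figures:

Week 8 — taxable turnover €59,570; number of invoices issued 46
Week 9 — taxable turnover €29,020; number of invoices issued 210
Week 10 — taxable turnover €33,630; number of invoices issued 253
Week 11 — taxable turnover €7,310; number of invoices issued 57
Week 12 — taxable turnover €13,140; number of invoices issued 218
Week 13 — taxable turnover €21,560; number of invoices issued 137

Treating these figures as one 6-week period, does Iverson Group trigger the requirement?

Total taxable turnover: €59,570 + €29,020 + €33,630 + €7,310 + €13,140 + €21,560 = €164,230 (> €150,000).
Total number of invoices issued: 46 + 210 + 253 + 57 + 218 + 137 = 921 (≤ 1,000).
The test is 'or': at least one threshold is exceeded.

Yes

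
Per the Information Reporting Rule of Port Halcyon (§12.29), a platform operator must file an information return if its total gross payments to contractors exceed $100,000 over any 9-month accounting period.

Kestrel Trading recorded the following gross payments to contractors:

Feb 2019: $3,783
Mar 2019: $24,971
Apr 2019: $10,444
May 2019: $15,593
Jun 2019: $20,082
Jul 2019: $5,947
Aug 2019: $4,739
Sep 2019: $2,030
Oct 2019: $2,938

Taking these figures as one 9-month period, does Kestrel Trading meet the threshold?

No

Total gross payments to contractors: $3,783 + $24,971 + $10,444 + $15,593 + $20,082 + $5,947 + $4,739 + $2,030 + $2,938 = $90,527.
$90,527 ≤ $100,000, so the threshold is not exceeded.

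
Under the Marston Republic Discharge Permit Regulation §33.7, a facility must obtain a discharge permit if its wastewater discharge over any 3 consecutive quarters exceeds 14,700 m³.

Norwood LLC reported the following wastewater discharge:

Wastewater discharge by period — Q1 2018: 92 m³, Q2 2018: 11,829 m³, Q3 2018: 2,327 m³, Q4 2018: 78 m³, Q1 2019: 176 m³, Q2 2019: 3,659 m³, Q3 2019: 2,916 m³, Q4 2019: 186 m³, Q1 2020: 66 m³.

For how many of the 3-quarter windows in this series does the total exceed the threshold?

Q1 2018–Q3 2018: 92 m³ + 11,829 m³ + 2,327 m³ = 14,248 m³ (under)
Q2 2018–Q4 2018: 11,829 m³ + 2,327 m³ + 78 m³ = 14,234 m³ (under)
Q3 2018–Q1 2019: 2,327 m³ + 78 m³ + 176 m³ = 2,581 m³ (under)
Q4 2018–Q2 2019: 78 m³ + 176 m³ + 3,659 m³ = 3,913 m³ (under)
Q1 2019–Q3 2019: 176 m³ + 3,659 m³ + 2,916 m³ = 6,751 m³ (under)
Q2 2019–Q4 2019: 3,659 m³ + 2,916 m³ + 186 m³ = 6,761 m³ (under)
Q3 2019–Q1 2020: 2,916 m³ + 186 m³ + 66 m³ = 3,168 m³ (under)
0 windows exceed the threshold.

0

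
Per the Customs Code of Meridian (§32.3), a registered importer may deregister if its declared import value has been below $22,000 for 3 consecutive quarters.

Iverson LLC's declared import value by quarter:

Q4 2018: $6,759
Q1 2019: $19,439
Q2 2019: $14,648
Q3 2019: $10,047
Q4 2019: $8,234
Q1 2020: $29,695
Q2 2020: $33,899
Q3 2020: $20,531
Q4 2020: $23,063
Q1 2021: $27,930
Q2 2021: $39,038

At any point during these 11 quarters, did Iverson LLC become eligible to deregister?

Yes

Quarters below $22,000: Q4 2018, Q1 2019, Q2 2019, Q3 2019, Q4 2019, Q3 2020.
Longest run of consecutive quarters below the threshold: 5.
5 ≥ 3, so Iverson LLC became eligible.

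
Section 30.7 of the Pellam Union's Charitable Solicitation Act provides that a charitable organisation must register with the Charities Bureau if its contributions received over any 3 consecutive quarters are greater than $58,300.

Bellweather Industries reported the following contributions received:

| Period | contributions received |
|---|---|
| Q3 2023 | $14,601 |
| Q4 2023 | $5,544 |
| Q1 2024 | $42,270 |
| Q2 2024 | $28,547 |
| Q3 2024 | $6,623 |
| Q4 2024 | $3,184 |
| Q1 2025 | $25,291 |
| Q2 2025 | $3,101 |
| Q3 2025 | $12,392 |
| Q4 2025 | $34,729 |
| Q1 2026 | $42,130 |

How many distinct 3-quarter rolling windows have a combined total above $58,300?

4

Q3 2023–Q1 2024: $14,601 + $5,544 + $42,270 = $62,415 (over)
Q4 2023–Q2 2024: $5,544 + $42,270 + $28,547 = $76,361 (over)
Q1 2024–Q3 2024: $42,270 + $28,547 + $6,623 = $77,440 (over)
Q2 2024–Q4 2024: $28,547 + $6,623 + $3,184 = $38,354 (under)
Q3 2024–Q1 2025: $6,623 + $3,184 + $25,291 = $35,098 (under)
Q4 2024–Q2 2025: $3,184 + $25,291 + $3,101 = $31,576 (under)
Q1 2025–Q3 2025: $25,291 + $3,101 + $12,392 = $40,784 (under)
Q2 2025–Q4 2025: $3,101 + $12,392 + $34,729 = $50,222 (under)
Q3 2025–Q1 2026: $12,392 + $34,729 + $42,130 = $89,251 (over)
4 windows exceed the threshold.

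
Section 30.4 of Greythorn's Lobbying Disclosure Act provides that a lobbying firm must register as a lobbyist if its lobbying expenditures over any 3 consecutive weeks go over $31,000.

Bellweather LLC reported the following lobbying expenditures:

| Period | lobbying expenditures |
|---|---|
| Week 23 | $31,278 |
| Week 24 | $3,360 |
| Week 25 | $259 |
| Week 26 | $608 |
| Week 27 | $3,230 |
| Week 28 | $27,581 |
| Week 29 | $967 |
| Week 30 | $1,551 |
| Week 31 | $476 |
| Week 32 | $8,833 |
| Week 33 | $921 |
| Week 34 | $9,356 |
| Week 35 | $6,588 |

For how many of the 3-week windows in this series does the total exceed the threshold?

3

Week 23–Week 25: $31,278 + $3,360 + $259 = $34,897 (over)
Week 24–Week 26: $3,360 + $259 + $608 = $4,227 (under)
Week 25–Week 27: $259 + $608 + $3,230 = $4,097 (under)
Week 26–Week 28: $608 + $3,230 + $27,581 = $31,419 (over)
Week 27–Week 29: $3,230 + $27,581 + $967 = $31,778 (over)
Week 28–Week 30: $27,581 + $967 + $1,551 = $30,099 (under)
Week 29–Week 31: $967 + $1,551 + $476 = $2,994 (under)
Week 30–Week 32: $1,551 + $476 + $8,833 = $10,860 (under)
Week 31–Week 33: $476 + $8,833 + $921 = $10,230 (under)
Week 32–Week 34: $8,833 + $921 + $9,356 = $19,110 (under)
Week 33–Week 35: $921 + $9,356 + $6,588 = $16,865 (under)
3 windows exceed the threshold.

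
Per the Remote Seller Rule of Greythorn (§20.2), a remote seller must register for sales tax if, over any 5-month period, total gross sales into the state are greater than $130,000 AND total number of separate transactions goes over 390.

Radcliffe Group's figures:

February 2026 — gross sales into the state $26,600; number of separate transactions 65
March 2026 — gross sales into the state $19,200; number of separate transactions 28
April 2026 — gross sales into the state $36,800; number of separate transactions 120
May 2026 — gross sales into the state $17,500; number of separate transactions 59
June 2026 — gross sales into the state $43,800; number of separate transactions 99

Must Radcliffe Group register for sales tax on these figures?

Total gross sales into the state: $26,600 + $19,200 + $36,800 + $17,500 + $43,800 = $143,900 (> $130,000).
Total number of separate transactions: 65 + 28 + 120 + 59 + 99 = 371 (≤ 390).
The test is 'and': the rule requires both, and at least one is not exceeded.

No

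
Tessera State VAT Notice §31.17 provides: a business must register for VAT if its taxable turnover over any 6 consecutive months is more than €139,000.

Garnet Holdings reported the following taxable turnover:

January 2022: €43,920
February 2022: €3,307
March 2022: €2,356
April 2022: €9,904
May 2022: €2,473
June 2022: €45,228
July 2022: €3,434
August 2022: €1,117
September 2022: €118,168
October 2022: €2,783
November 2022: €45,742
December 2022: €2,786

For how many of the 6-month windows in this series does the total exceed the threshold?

January 2022–June 2022: €43,920 + €3,307 + €2,356 + €9,904 + €2,473 + €45,228 = €107,188 (under)
February 2022–July 2022: €3,307 + €2,356 + €9,904 + €2,473 + €45,228 + €3,434 = €66,702 (under)
March 2022–August 2022: €2,356 + €9,904 + €2,473 + €45,228 + €3,434 + €1,117 = €64,512 (under)
April 2022–September 2022: €9,904 + €2,473 + €45,228 + €3,434 + €1,117 + €118,168 = €180,324 (over)
May 2022–October 2022: €2,473 + €45,228 + €3,434 + €1,117 + €118,168 + €2,783 = €173,203 (over)
June 2022–November 2022: €45,228 + €3,434 + €1,117 + €118,168 + €2,783 + €45,742 = €216,472 (over)
July 2022–December 2022: €3,434 + €1,117 + €118,168 + €2,783 + €45,742 + €2,786 = €174,030 (over)
4 windows exceed the threshold.

4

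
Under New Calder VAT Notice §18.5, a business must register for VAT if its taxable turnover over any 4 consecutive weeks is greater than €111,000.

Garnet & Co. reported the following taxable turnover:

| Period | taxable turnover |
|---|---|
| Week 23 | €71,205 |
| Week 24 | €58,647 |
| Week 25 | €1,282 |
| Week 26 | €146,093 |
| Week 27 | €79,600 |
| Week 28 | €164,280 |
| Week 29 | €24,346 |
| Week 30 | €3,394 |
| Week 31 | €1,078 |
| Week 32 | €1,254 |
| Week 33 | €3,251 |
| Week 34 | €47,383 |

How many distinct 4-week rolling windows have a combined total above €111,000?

Week 23–Week 26: €71,205 + €58,647 + €1,282 + €146,093 = €277,227 (over)
Week 24–Week 27: €58,647 + €1,282 + €146,093 + €79,600 = €285,622 (over)
Week 25–Week 28: €1,282 + €146,093 + €79,600 + €164,280 = €391,255 (over)
Week 26–Week 29: €146,093 + €79,600 + €164,280 + €24,346 = €414,319 (over)
Week 27–Week 30: €79,600 + €164,280 + €24,346 + €3,394 = €271,620 (over)
Week 28–Week 31: €164,280 + €24,346 + €3,394 + €1,078 = €193,098 (over)
Week 29–Week 32: €24,346 + €3,394 + €1,078 + €1,254 = €30,072 (under)
Week 30–Week 33: €3,394 + €1,078 + €1,254 + €3,251 = €8,977 (under)
Week 31–Week 34: €1,078 + €1,254 + €3,251 + €47,383 = €52,966 (under)
6 windows exceed the threshold.

6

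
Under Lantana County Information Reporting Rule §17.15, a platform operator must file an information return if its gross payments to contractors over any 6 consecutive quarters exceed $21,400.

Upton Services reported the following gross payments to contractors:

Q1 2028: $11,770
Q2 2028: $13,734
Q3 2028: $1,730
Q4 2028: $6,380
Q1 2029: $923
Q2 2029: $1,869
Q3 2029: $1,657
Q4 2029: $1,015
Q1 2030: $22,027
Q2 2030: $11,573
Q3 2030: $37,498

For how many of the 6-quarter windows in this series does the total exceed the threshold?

5

Q1 2028–Q2 2029: $11,770 + $13,734 + $1,730 + $6,380 + $923 + $1,869 = $36,406 (over)
Q2 2028–Q3 2029: $13,734 + $1,730 + $6,380 + $923 + $1,869 + $1,657 = $26,293 (over)
Q3 2028–Q4 2029: $1,730 + $6,380 + $923 + $1,869 + $1,657 + $1,015 = $13,574 (under)
Q4 2028–Q1 2030: $6,380 + $923 + $1,869 + $1,657 + $1,015 + $22,027 = $33,871 (over)
Q1 2029–Q2 2030: $923 + $1,869 + $1,657 + $1,015 + $22,027 + $11,573 = $39,064 (over)
Q2 2029–Q3 2030: $1,869 + $1,657 + $1,015 + $22,027 + $11,573 + $37,498 = $75,639 (over)
5 windows exceed the threshold.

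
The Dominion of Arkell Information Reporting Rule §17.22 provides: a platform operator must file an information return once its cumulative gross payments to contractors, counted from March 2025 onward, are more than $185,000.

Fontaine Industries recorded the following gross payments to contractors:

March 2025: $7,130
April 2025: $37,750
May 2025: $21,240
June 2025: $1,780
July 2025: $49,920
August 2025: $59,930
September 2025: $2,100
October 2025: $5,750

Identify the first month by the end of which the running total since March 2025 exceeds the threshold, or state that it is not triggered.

October 2025

Through March 2025: $7,130
Through April 2025: $44,880
Through May 2025: $66,120
Through June 2025: $67,900
Through July 2025: $117,820
Through August 2025: $177,750
Through September 2025: $179,850
Through October 2025: $185,600 ← exceeds threshold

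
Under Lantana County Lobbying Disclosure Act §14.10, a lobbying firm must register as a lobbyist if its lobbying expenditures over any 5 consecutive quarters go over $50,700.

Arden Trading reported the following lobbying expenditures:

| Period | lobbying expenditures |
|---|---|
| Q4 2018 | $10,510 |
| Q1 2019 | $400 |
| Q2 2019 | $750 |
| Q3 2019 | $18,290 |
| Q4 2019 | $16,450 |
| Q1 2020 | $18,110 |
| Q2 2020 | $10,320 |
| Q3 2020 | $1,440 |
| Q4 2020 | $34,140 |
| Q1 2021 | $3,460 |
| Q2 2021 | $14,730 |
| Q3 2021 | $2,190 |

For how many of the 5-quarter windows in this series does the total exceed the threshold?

7

Q4 2018–Q4 2019: $10,510 + $400 + $750 + $18,290 + $16,450 = $46,400 (under)
Q1 2019–Q1 2020: $400 + $750 + $18,290 + $16,450 + $18,110 = $54,000 (over)
Q2 2019–Q2 2020: $750 + $18,290 + $16,450 + $18,110 + $10,320 = $63,920 (over)
Q3 2019–Q3 2020: $18,290 + $16,450 + $18,110 + $10,320 + $1,440 = $64,610 (over)
Q4 2019–Q4 2020: $16,450 + $18,110 + $10,320 + $1,440 + $34,140 = $80,460 (over)
Q1 2020–Q1 2021: $18,110 + $10,320 + $1,440 + $34,140 + $3,460 = $67,470 (over)
Q2 2020–Q2 2021: $10,320 + $1,440 + $34,140 + $3,460 + $14,730 = $64,090 (over)
Q3 2020–Q3 2021: $1,440 + $34,140 + $3,460 + $14,730 + $2,190 = $55,960 (over)
7 windows exceed the threshold.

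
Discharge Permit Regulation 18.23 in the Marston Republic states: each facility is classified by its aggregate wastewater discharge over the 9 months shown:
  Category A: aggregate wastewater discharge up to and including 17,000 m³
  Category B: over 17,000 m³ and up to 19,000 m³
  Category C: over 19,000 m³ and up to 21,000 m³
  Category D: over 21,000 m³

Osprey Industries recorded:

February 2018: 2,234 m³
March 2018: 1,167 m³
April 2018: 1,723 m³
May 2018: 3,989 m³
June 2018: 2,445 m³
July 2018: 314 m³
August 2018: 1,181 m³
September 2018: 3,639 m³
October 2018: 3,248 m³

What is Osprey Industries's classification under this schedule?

Category C

Aggregate wastewater discharge: 2,234 m³ + 1,167 m³ + 1,723 m³ + 3,989 m³ + 2,445 m³ + 314 m³ + 1,181 m³ + 3,639 m³ + 3,248 m³ = 19,940 m³.
19,000 m³ < 19,940 m³ ≤ 21,000 m³, so Category C applies.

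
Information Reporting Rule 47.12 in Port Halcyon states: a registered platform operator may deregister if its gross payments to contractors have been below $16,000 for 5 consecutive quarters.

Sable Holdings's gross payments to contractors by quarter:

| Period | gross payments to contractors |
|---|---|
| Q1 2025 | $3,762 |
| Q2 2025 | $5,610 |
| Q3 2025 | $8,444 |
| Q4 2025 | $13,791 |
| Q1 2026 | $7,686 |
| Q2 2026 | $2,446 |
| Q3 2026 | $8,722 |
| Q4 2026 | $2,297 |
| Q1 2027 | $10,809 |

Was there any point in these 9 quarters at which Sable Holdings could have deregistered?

Yes

Quarters below $16,000: Q1 2025, Q2 2025, Q3 2025, Q4 2025, Q1 2026, Q2 2026, Q3 2026, Q4 2026, Q1 2027.
Longest run of consecutive quarters below the threshold: 9.
9 ≥ 5, so Sable Holdings became eligible.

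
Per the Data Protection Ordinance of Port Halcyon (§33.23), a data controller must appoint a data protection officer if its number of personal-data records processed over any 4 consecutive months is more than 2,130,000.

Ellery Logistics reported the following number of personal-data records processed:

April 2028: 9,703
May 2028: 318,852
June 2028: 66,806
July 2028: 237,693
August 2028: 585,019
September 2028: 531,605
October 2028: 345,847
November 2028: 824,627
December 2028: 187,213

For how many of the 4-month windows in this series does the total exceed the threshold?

April 2028–July 2028: 9,703 + 318,852 + 66,806 + 237,693 = 633,054 (under)
May 2028–August 2028: 318,852 + 66,806 + 237,693 + 585,019 = 1,208,370 (under)
June 2028–September 2028: 66,806 + 237,693 + 585,019 + 531,605 = 1,421,123 (under)
July 2028–October 2028: 237,693 + 585,019 + 531,605 + 345,847 = 1,700,164 (under)
August 2028–November 2028: 585,019 + 531,605 + 345,847 + 824,627 = 2,287,098 (over)
September 2028–December 2028: 531,605 + 345,847 + 824,627 + 187,213 = 1,889,292 (under)
1 window exceeds the threshold.

1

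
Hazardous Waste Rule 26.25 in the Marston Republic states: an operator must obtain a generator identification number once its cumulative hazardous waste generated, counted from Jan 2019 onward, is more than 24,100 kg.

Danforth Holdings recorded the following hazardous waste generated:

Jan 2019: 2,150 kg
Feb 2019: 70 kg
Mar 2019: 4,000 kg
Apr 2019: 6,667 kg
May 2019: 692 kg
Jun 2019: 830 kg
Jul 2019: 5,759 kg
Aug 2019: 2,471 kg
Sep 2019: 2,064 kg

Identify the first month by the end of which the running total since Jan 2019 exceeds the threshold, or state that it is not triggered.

Through Jan 2019: 2,150 kg
Through Feb 2019: 2,220 kg
Through Mar 2019: 6,220 kg
Through Apr 2019: 12,887 kg
Through May 2019: 13,579 kg
Through Jun 2019: 14,409 kg
Through Jul 2019: 20,168 kg
Through Aug 2019: 22,639 kg
Through Sep 2019: 24,703 kg ← exceeds threshold

Sep 2019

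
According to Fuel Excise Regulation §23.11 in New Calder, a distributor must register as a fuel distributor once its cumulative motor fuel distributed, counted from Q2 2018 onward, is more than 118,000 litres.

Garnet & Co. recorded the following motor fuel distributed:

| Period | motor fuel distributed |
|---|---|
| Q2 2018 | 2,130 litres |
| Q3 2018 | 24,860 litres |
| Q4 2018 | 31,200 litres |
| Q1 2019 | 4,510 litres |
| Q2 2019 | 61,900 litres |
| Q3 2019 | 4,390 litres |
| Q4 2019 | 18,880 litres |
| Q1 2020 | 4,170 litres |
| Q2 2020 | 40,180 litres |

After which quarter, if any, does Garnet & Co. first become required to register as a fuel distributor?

Q2 2019

Through Q2 2018: 2,130 litres
Through Q3 2018: 26,990 litres
Through Q4 2018: 58,190 litres
Through Q1 2019: 62,700 litres
Through Q2 2019: 124,600 litres ← exceeds threshold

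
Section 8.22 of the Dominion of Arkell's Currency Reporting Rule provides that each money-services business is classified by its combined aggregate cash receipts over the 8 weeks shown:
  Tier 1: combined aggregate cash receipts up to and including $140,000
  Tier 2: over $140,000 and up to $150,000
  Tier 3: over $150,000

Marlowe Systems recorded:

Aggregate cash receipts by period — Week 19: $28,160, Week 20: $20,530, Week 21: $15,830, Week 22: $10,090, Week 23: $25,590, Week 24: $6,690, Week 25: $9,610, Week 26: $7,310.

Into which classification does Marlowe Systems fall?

Combined aggregate cash receipts: $28,160 + $20,530 + $15,830 + $10,090 + $25,590 + $6,690 + $9,610 + $7,310 = $123,810.
$123,810 ≤ $140,000, so Tier 1 applies.

Tier 1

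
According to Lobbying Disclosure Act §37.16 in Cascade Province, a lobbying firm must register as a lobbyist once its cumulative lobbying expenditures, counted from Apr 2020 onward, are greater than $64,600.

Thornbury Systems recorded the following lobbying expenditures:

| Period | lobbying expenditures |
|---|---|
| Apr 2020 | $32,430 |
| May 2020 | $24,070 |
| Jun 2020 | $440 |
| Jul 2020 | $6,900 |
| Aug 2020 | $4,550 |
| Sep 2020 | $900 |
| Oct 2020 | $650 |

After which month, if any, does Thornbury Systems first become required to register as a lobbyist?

Through Apr 2020: $32,430
Through May 2020: $56,500
Through Jun 2020: $56,940
Through Jul 2020: $63,840
Through Aug 2020: $68,390 ← exceeds threshold

Aug 2020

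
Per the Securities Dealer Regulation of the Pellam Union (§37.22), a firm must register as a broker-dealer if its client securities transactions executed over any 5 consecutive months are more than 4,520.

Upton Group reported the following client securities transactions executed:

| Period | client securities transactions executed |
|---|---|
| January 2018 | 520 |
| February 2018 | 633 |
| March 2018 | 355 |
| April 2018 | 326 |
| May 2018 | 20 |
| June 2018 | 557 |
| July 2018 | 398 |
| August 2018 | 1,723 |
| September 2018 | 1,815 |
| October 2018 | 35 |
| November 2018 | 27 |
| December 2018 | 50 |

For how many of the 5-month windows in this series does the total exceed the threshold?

January 2018–May 2018: 520 + 633 + 355 + 326 + 20 = 1,854 (under)
February 2018–June 2018: 633 + 355 + 326 + 20 + 557 = 1,891 (under)
March 2018–July 2018: 355 + 326 + 20 + 557 + 398 = 1,656 (under)
April 2018–August 2018: 326 + 20 + 557 + 398 + 1,723 = 3,024 (under)
May 2018–September 2018: 20 + 557 + 398 + 1,723 + 1,815 = 4,513 (under)
June 2018–October 2018: 557 + 398 + 1,723 + 1,815 + 35 = 4,528 (over)
July 2018–November 2018: 398 + 1,723 + 1,815 + 35 + 27 = 3,998 (under)
August 2018–December 2018: 1,723 + 1,815 + 35 + 27 + 50 = 3,650 (under)
1 window exceeds the threshold.

1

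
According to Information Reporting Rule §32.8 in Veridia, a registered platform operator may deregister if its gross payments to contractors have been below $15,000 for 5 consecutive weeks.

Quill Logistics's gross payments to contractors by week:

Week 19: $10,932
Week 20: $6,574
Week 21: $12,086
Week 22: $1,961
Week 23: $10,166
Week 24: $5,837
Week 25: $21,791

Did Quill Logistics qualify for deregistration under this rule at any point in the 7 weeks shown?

Weeks below $15,000: Week 19, Week 20, Week 21, Week 22, Week 23, Week 24.
Longest run of consecutive weeks below the threshold: 6.
6 ≥ 5, so Quill Logistics became eligible.

Yes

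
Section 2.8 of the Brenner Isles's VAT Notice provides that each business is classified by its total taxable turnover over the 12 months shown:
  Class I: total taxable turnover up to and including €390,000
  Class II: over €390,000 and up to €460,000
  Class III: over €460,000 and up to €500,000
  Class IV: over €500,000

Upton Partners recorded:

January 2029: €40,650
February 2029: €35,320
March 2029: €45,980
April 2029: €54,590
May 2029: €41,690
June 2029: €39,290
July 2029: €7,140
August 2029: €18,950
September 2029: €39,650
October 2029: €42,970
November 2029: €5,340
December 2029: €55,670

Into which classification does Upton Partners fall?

Class II

Total taxable turnover: €40,650 + €35,320 + €45,980 + €54,590 + €41,690 + €39,290 + €7,140 + €18,950 + €39,650 + €42,970 + €5,340 + €55,670 = €427,240.
€390,000 < €427,240 ≤ €460,000, so Class II applies.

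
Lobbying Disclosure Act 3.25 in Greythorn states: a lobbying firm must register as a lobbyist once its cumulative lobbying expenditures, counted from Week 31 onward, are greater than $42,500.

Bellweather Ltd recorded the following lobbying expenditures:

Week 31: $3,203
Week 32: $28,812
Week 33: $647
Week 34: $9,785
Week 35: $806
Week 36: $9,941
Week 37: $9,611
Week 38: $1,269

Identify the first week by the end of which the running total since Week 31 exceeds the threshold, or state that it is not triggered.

Week 35

Through Week 31: $3,203
Through Week 32: $32,015
Through Week 33: $32,662
Through Week 34: $42,447
Through Week 35: $43,253 ← exceeds threshold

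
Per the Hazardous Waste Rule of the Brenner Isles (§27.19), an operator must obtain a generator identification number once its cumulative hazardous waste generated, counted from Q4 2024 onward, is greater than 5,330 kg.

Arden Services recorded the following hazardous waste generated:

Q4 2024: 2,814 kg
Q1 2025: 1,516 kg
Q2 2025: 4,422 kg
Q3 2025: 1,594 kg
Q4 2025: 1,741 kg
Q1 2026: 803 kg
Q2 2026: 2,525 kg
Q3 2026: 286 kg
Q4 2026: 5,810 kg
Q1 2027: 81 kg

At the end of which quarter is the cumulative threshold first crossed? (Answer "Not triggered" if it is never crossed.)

Through Q4 2024: 2,814 kg
Through Q1 2025: 4,330 kg
Through Q2 2025: 8,752 kg ← exceeds threshold

Q2 2025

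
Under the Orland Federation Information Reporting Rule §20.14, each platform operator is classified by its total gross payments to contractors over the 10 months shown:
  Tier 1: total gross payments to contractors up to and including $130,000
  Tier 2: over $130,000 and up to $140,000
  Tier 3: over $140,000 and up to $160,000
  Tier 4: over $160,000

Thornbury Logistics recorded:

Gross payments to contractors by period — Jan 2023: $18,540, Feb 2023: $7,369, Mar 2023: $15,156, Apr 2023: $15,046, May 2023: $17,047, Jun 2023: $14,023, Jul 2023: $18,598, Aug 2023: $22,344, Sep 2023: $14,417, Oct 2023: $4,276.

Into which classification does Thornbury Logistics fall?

Total gross payments to contractors: $18,540 + $7,369 + $15,156 + $15,046 + $17,047 + $14,023 + $18,598 + $22,344 + $14,417 + $4,276 = $146,816.
$140,000 < $146,816 ≤ $160,000, so Tier 3 applies.

Tier 3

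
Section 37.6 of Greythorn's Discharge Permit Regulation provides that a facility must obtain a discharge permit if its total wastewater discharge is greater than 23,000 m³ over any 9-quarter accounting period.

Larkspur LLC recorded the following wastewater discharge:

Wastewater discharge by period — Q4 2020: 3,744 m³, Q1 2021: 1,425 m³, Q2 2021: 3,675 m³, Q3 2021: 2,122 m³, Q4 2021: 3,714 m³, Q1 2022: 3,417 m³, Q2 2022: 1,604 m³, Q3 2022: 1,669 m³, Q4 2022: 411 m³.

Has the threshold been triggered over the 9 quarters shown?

No

Total wastewater discharge: 3,744 m³ + 1,425 m³ + 3,675 m³ + 2,122 m³ + 3,714 m³ + 3,417 m³ + 1,604 m³ + 1,669 m³ + 411 m³ = 21,781 m³.
21,781 m³ ≤ 23,000 m³, so the threshold is not exceeded.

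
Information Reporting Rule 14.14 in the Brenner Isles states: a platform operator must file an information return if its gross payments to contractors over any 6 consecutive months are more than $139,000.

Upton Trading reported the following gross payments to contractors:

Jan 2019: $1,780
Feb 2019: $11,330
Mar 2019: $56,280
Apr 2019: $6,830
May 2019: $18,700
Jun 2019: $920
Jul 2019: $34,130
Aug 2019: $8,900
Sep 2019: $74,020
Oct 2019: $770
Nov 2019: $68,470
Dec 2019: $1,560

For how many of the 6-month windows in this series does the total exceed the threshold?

Jan 2019–Jun 2019: $1,780 + $11,330 + $56,280 + $6,830 + $18,700 + $920 = $95,840 (under)
Feb 2019–Jul 2019: $11,330 + $56,280 + $6,830 + $18,700 + $920 + $34,130 = $128,190 (under)
Mar 2019–Aug 2019: $56,280 + $6,830 + $18,700 + $920 + $34,130 + $8,900 = $125,760 (under)
Apr 2019–Sep 2019: $6,830 + $18,700 + $920 + $34,130 + $8,900 + $74,020 = $143,500 (over)
May 2019–Oct 2019: $18,700 + $920 + $34,130 + $8,900 + $74,020 + $770 = $137,440 (under)
Jun 2019–Nov 2019: $920 + $34,130 + $8,900 + $74,020 + $770 + $68,470 = $187,210 (over)
Jul 2019–Dec 2019: $34,130 + $8,900 + $74,020 + $770 + $68,470 + $1,560 = $187,850 (over)
3 windows exceed the threshold.

3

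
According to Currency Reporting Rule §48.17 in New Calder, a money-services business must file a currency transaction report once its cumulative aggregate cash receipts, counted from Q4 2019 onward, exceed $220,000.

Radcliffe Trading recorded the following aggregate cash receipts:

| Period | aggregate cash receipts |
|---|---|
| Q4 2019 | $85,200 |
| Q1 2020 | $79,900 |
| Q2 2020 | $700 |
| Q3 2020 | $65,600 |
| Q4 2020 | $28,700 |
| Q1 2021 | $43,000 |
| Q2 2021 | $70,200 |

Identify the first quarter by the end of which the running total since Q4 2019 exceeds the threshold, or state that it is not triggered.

Q3 2020

Through Q4 2019: $85,200
Through Q1 2020: $165,100
Through Q2 2020: $165,800
Through Q3 2020: $231,400 ← exceeds threshold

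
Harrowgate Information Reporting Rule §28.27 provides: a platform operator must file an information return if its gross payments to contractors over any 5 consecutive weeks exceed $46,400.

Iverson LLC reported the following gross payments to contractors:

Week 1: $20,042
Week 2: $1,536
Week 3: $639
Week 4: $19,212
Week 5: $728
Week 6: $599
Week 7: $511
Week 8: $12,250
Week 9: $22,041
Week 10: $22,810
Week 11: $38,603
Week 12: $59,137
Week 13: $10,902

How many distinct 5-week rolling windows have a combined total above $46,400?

Week 1–Week 5: $20,042 + $1,536 + $639 + $19,212 + $728 = $42,157 (under)
Week 2–Week 6: $1,536 + $639 + $19,212 + $728 + $599 = $22,714 (under)
Week 3–Week 7: $639 + $19,212 + $728 + $599 + $511 = $21,689 (under)
Week 4–Week 8: $19,212 + $728 + $599 + $511 + $12,250 = $33,300 (under)
Week 5–Week 9: $728 + $599 + $511 + $12,250 + $22,041 = $36,129 (under)
Week 6–Week 10: $599 + $511 + $12,250 + $22,041 + $22,810 = $58,211 (over)
Week 7–Week 11: $511 + $12,250 + $22,041 + $22,810 + $38,603 = $96,215 (over)
Week 8–Week 12: $12,250 + $22,041 + $22,810 + $38,603 + $59,137 = $154,841 (over)
Week 9–Week 13: $22,041 + $22,810 + $38,603 + $59,137 + $10,902 = $153,493 (over)
4 windows exceed the threshold.

4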